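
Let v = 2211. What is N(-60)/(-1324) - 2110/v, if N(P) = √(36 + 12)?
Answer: -2110/2211 - √3/331 ≈ -0.95955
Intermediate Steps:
N(P) = 4*√3 (N(P) = √48 = 4*√3)
N(-60)/(-1324) - 2110/v = (4*√3)/(-1324) - 2110/2211 = (4*√3)*(-1/1324) - 2110*1/2211 = -√3/331 - 2110/2211 = -2110/2211 - √3/331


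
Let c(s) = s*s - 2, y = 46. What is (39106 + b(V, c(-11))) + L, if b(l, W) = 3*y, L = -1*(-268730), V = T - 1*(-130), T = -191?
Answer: 307974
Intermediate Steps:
V = -61 (V = -191 - 1*(-130) = -191 + 130 = -61)
c(s) = -2 + s² (c(s) = s² - 2 = -2 + s²)
L = 268730
b(l, W) = 138 (b(l, W) = 3*46 = 138)
(39106 + b(V, c(-11))) + L = (39106 + 138) + 268730 = 39244 + 268730 = 307974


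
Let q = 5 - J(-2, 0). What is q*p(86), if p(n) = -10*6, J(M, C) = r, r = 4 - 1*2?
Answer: -180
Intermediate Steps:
r = 2 (r = 4 - 2 = 2)
J(M, C) = 2
p(n) = -60
q = 3 (q = 5 - 1*2 = 5 - 2 = 3)
q*p(86) = 3*(-60) = -180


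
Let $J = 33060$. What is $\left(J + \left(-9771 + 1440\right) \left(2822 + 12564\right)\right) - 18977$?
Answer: $-128166683$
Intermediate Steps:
$\left(J + \left(-9771 + 1440\right) \left(2822 + 12564\right)\right) - 18977 = \left(33060 + \left(-9771 + 1440\right) \left(2822 + 12564\right)\right) - 18977 = \left(33060 - 128180766\right) - 18977 = -128147706 - 18977 = -128166683$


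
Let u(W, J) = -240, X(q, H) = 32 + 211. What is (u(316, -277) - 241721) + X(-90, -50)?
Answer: -241718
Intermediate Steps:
X(q, H) = 243
(u(316, -277) - 241721) + X(-90, -50) = (-240 - 241721) + 243 = -241961 + 243 = -241718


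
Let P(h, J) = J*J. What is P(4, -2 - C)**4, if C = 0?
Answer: 256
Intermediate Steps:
P(h, J) = J**2
P(4, -2 - C)**4 = ((-2 - 1*0)**2)**4 = ((-2 + 0)**2)**4 = ((-2)**2)**4 = 4**4 = 256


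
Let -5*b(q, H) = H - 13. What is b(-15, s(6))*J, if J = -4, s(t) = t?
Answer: -28/5 ≈ -5.6000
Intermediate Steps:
b(q, H) = 13/5 - H/5 (b(q, H) = -(H - 13)/5 = -(-13 + H)/5 = 13/5 - H/5)
b(-15, s(6))*J = (13/5 - ⅕*6)*(-4) = (13/5 - 6/5)*(-4) = (7/5)*(-4) = -28/5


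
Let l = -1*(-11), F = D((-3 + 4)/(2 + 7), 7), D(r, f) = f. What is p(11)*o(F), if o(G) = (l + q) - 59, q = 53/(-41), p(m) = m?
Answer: -22231/41 ≈ -542.22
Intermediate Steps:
F = 7
q = -53/41 (q = 53*(-1/41) = -53/41 ≈ -1.2927)
l = 11
o(G) = -2021/41 (o(G) = (11 - 53/41) - 59 = 398/41 - 59 = -2021/41)
p(11)*o(F) = 11*(-2021/41) = -22231/41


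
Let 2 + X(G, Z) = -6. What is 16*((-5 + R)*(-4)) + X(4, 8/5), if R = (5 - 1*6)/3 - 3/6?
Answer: 1096/3 ≈ 365.33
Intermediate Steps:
X(G, Z) = -8 (X(G, Z) = -2 - 6 = -8)
R = -5/6 (R = (5 - 6)*(1/3) - 3*1/6 = -1*1/3 - 1/2 = -1/3 - 1/2 = -5/6 ≈ -0.83333)
16*((-5 + R)*(-4)) + X(4, 8/5) = 16*((-5 - 5/6)*(-4)) - 8 = 16*(-35/6*(-4)) - 8 = 16*(70/3) - 8 = 1120/3 - 8 = 1096/3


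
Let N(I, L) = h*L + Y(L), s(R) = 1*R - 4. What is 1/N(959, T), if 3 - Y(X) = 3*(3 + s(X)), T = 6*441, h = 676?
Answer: 1/1780764 ≈ 5.6156e-7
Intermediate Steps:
s(R) = -4 + R (s(R) = R - 4 = -4 + R)
T = 2646
Y(X) = 6 - 3*X (Y(X) = 3 - 3*(3 + (-4 + X)) = 3 - 3*(-1 + X) = 3 - (-3 + 3*X) = 3 + (3 - 3*X) = 6 - 3*X)
N(I, L) = 6 + 673*L (N(I, L) = 676*L + (6 - 3*L) = 6 + 673*L)
1/N(959, T) = 1/(6 + 673*2646) = 1/(6 + 1780758) = 1/1780764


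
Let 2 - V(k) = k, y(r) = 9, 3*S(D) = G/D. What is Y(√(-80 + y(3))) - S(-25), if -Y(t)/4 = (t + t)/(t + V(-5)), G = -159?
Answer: (-253*√71 + 371*I)/(25*(√71 - 7*I)) ≈ -6.8533 - 3.9322*I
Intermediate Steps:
S(D) = -53/D (S(D) = (-159/D)/3 = -53/D)
V(k) = 2 - k
Y(t) = -8*t/(7 + t) (Y(t) = -4*(t + t)/(t + (2 - 1*(-5))) = -4*2*t/(t + (2 + 5)) = -4*2*t/(t + 7) = -4*2*t/(7 + t) = -8*t/(7 + t))
Y(√(-80 + y(3))) - S(-25) = -8*√(-80 + 9)/(7 + √(-80 + 9)) - (-53)/(-25) = -8*√(-71)/(7 + √(-71)) - (-53)*(-1)/25 = -8*I*√71/(7 + I*√71) - 1*53/25 = -8*I*√71/(7 + I*√71) - 53/25 = -53/25 - 8*I*√71/(7 + I*√71)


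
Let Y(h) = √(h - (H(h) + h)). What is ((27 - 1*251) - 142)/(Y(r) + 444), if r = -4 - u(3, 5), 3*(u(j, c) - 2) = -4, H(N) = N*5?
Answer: -243756/295669 + 183*√210/295669 ≈ -0.81545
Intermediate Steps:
H(N) = 5*N
u(j, c) = ⅔ (u(j, c) = 2 + (⅓)*(-4) = 2 - 4/3 = ⅔)
r = -14/3 (r = -4 - 1*⅔ = -4 - ⅔ = -14/3 ≈ -4.6667)
Y(h) = √5*√(-h) (Y(h) = √(h - (5*h + h)) = √(h - 6*h) = √(-5*h) = √5*√(-h))
((27 - 1*251) - 142)/(Y(r) + 444) = ((27 - 1*251) - 142)/(√5*√(-1*(-14/3)) + 444) = ((27 - 251) - 142)/(√5*√(14/3) + 444) = (-224 - 142)/(√5*(√42/3) + 444) = -366/(√210/3 + 444) = -366/(444 + √210/3)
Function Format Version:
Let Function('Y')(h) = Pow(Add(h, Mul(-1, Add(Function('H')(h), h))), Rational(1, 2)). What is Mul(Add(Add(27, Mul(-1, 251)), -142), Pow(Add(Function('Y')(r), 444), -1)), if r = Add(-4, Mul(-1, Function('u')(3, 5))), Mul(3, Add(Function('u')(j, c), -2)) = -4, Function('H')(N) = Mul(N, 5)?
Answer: Add(Rational(-243756, 295669), Mul(Rational(183, 295669), Pow(210, Rational(1, 2)))) ≈ -0.81545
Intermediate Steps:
Function('H')(N) = Mul(5, N)
Function('u')(j, c) = Rational(2, 3) (Function('u')(j, c) = Add(2, Mul(Rational(1, 3), -4)) = Add(2, Rational(-4, 3)) = Rational(2, 3))
r = Rational(-14, 3) (r = Add(-4, Mul(-1, Rational(2, 3))) = Add(-4, Rational(-2, 3)) = Rational(-14, 3) ≈ -4.6667)
Function('Y')(h) = Mul(Pow(5, Rational(1, 2)), Pow(Mul(-1, h), Rational(1, 2))) (Function('Y')(h) = Pow(Add(h, Mul(-1, Add(Mul(5, h), h))), Rational(1, 2)) = Pow(Add(h, Mul(-1, Mul(6, h))), Rational(1, 2)) = Pow(Add(h, Mul(-6, h)), Rational(1, 2)) = Pow(Mul(-5, h), Rational(1, 2)) = Mul(Pow(5, Rational(1, 2)), Pow(Mul(-1, h), Rational(1, 2))))
Mul(Add(Add(27, Mul(-1, 251)), -142), Pow(Add(Function('Y')(r), 444), -1)) = Mul(Add(Add(27, Mul(-1, 251)), -142), Pow(Add(Mul(Pow(5, Rational(1, 2)), Pow(Mul(-1, Rational(-14, 3)), Rational(1, 2))), 444), -1)) = Mul(Add(Add(27, -251), -142), Pow(Add(Mul(Pow(5, Rational(1, 2)), Pow(Rational(14, 3), Rational(1, 2))), 444), -1)) = Mul(Add(-224, -142), Pow(Add(Mul(Pow(5, Rational(1, 2)), Mul(Rational(1, 3), Pow(42, Rational(1, 2)))), 444), -1)) = Mul(-366, Pow(Add(Mul(Rational(1, 3), Pow(210, Rational(1, 2))), 444), -1)) = Mul(-366, Pow(Add(444, Mul(Rational(1, 3), Pow(210, Rational(1, 2)))), -1))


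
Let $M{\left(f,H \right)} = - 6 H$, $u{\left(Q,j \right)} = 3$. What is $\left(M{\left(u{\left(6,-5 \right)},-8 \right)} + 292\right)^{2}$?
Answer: $115600$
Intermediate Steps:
$\left(M{\left(u{\left(6,-5 \right)},-8 \right)} + 292\right)^{2} = \left(\left(-6\right) \left(-8\right) + 292\right)^{2} = \left(48 + 292\right)^{2} = 340^{2} = 115600$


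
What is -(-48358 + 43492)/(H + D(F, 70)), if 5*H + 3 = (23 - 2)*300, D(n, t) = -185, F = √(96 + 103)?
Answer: 12165/2686 ≈ 4.5290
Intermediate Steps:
F = √199 ≈ 14.107
H = 6297/5 (H = -⅗ + ((23 - 2)*300)/5 = -⅗ + (21*300)/5 = -⅗ + (⅕)*6300 = -⅗ + 1260 = 6297/5 ≈ 1259.4)
-(-48358 + 43492)/(H + D(F, 70)) = -(-48358 + 43492)/(6297/5 - 185) = -(-4866)/5372/5 = -(-4866)*5/5372 = -1*(-12165/2686) = 12165/2686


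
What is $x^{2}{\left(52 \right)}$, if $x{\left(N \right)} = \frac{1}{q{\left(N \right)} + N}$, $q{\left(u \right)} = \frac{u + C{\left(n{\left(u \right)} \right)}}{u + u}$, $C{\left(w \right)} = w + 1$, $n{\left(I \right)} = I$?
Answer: $\frac{10816}{30393169} \approx 0.00035587$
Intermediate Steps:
$C{\left(w \right)} = 1 + w$
$q{\left(u \right)} = \frac{1 + 2 u}{2 u}$ ($q{\left(u \right)} = \frac{u + \left(1 + u\right)}{u + u} = \frac{1 + 2 u}{2 u}$)
$x{\left(N \right)} = \frac{1}{N + \frac{\frac{1}{2} + N}{N}}$ ($x{\left(N \right)} = \frac{1}{\frac{\frac{1}{2} + N}{N} + N} = \frac{1}{N + \frac{\frac{1}{2} + N}{N}}$)
$x^{2}{\left(52 \right)} = \left(2 \cdot 52 \frac{1}{1 + 2 \cdot 52 + 2 \cdot 52^{2}}\right)^{2} = \left(2 \cdot 52 \frac{1}{1 + 104 + 2 \cdot 2704}\right)^{2} = \left(2 \cdot 52 \frac{1}{1 + 104 + 5408}\right)^{2} = \left(2 \cdot 52 \cdot \frac{1}{5513}\right)^{2} = \left(\frac{104}{5513}\right)^{2} = \frac{10816}{30393169}$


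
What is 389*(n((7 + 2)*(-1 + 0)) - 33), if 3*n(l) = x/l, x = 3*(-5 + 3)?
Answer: -114755/9 ≈ -12751.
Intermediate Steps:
x = -6 (x = 3*(-2) = -6)
n(l) = -2/l (n(l) = (-6/l)/3 = -2/l)
389*(n((7 + 2)*(-1 + 0)) - 33) = 389*(-2*1/((-1 + 0)*(7 + 2)) - 33) = 389*(-2/(9*(-1)) - 33) = 389*(-2/(-9) - 33) = 389*(-2*(-⅑) - 33) = 389*(2/9 - 33) = 389*(-295/9) = -114755/9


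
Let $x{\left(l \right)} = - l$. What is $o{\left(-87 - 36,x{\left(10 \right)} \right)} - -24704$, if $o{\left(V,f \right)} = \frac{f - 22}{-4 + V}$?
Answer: $\frac{3137440}{127} \approx 24704.0$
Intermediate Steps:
$o{\left(V,f \right)} = \frac{-22 + f}{-4 + V}$
$o{\left(-87 - 36,x{\left(10 \right)} \right)} - -24704 = \frac{-22 - 10}{-4 - 123} - -24704 = \frac{-22 - 10}{-4 - 123} + 24704 = \frac{1}{-127} \left(-32\right) + 24704 = \left(- \frac{1}{127}\right) \left(-32\right) + 24704 = \frac{32}{127} + 24704 = \frac{3137440}{127}$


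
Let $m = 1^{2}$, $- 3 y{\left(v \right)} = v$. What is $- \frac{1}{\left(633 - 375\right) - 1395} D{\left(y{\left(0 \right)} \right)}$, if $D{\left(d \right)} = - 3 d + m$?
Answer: $\frac{1}{1137} \approx 0.00087951$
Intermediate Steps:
$y{\left(v \right)} = - \frac{v}{3}$
$m = 1$
$D{\left(d \right)} = 1 - 3 d$ ($D{\left(d \right)} = - 3 d + 1 = 1 - 3 d$)
$- \frac{1}{\left(633 - 375\right) - 1395} D{\left(y{\left(0 \right)} \right)} = - \frac{1}{\left(633 - 375\right) - 1395} \left(1 - 3 \left(\left(- \frac{1}{3}\right) 0\right)\right) = - \frac{1}{\left(633 - 375\right) - 1395} \left(1 - 0\right) = - \frac{1}{258 - 1395} \left(1 + 0\right) = - \frac{1}{-1137} \cdot 1 = \left(-1\right) \left(- \frac{1}{1137}\right) 1 = \frac{1}{1137} \cdot 1 = \frac{1}{1137}$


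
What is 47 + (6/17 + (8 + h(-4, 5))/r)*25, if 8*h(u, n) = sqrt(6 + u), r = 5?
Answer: 1629/17 + 5*sqrt(2)/8 ≈ 96.707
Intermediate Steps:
h(u, n) = sqrt(6 + u)/8
47 + (6/17 + (8 + h(-4, 5))/r)*25 = 47 + (6/17 + (8 + sqrt(6 - 4)/8)/5)*25 = 47 + (6*(1/17) + (8 + sqrt(2)/8)*(1/5))*25 = 47 + (6/17 + (8/5 + sqrt(2)/40))*25 = 47 + (166/85 + sqrt(2)/40)*25 = 47 + (830/17 + 5*sqrt(2)/8) = 1629/17 + 5*sqrt(2)/8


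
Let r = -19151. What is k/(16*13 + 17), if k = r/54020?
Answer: -19151/12154500 ≈ -0.0015756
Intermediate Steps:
k = -19151/54020 ≈ -0.35452
k/(16*13 + 17) = -19151/(54020*(16*13 + 17)) = -19151/(54020*(208 + 17)) = -19151/54020/225 = -19151/54020*1/225 = -19151/12154500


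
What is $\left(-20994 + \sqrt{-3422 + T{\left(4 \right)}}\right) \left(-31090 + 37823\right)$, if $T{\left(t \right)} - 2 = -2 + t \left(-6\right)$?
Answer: $-141352602 + 6733 i \sqrt{3446} \approx -1.4135 \cdot 10^{8} + 3.9525 \cdot 10^{5} i$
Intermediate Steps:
$T{\left(t \right)} = - 6 t$ ($T{\left(t \right)} = 2 + \left(-2 + t \left(-6\right)\right) = 2 - \left(2 + 6 t\right) = - 6 t$)
$\left(-20994 + \sqrt{-3422 + T{\left(4 \right)}}\right) \left(-31090 + 37823\right) = \left(-20994 + \sqrt{-3422 - 24}\right) \left(-31090 + 37823\right) = \left(-20994 + \sqrt{-3422 - 24}\right) 6733 = \left(-20994 + \sqrt{-3446}\right) 6733 = \left(-20994 + i \sqrt{3446}\right) 6733 = -141352602 + 6733 i \sqrt{3446}$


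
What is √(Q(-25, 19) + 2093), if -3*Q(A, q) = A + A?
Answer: √18987/3 ≈ 45.931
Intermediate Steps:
Q(A, q) = -2*A/3 (Q(A, q) = -(A + A)/3 = -2*A/3)
√(Q(-25, 19) + 2093) = √(-⅔*(-25) + 2093) = √(50/3 + 2093) = √(6329/3) = √18987/3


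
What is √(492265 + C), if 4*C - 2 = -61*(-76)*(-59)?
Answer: √1695538/2 ≈ 651.06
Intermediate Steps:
C = -136761/2 (C = ½ + (-61*(-76)*(-59))/4 = ½ + (4636*(-59))/4 = ½ + (¼)*(-273524) = ½ - 68381 = -136761/2 ≈ -68381.)
√(492265 + C) = √(492265 - 136761/2) = √(847769/2) = √1695538/2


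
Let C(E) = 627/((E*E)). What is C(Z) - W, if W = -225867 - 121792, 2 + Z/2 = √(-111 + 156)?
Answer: 2337689839/6724 + 1881*√5/1681 ≈ 3.4767e+5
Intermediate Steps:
Z = -4 + 6*√5 (Z = -4 + 2*√(-111 + 156) = -4 + 2*√45 = -4 + 2*(3*√5) = -4 + 6*√5 ≈ 9.4164)
C(E) = 627/E² (C(E) = 627/(E²) = 627/E²)
W = -347659
C(Z) - W = 627/(-4 + 6*√5)² - 1*(-347659) = 627/(-4 + 6*√5)² + 347659 = 347659 + 627/(-4 + 6*√5)²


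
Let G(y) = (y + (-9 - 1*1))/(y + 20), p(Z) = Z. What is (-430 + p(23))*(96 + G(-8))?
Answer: -76923/2 ≈ -38462.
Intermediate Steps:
G(y) = (-10 + y)/(20 + y) (G(y) = (y + (-9 - 1))/(20 + y) = (y - 10)/(20 + y) = (-10 + y)/(20 + y))
(-430 + p(23))*(96 + G(-8)) = (-430 + 23)*(96 + (-10 - 8)/(20 - 8)) = -407*(96 - 18/12) = -407*(96 + (1/12)*(-18)) = -407*(96 - 3/2) = -407*189/2 = -76923/2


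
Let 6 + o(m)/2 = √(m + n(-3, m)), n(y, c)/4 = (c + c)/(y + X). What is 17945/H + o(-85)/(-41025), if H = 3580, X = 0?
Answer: 49082439/9791300 - 2*√51/24615 ≈ 5.0123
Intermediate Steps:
n(y, c) = 8*c/y (n(y, c) = 4*((c + c)/(y + 0)) = 4*((2*c)/y) = 4*(2*c/y) = 8*c/y)
o(m) = -12 + 2*√15*√(-m)/3 (o(m) = -12 + 2*√(m + 8*m/(-3)) = -12 + 2*√(m + 8*m*(-⅓)) = -12 + 2*√(m - 8*m/3) = -12 + 2*√(-5*m/3) = -12 + 2*(√15*√(-m)/3) = -12 + 2*√15*√(-m)/3)
17945/H + o(-85)/(-41025) = 17945/3580 + (-12 + 2*√15*√(-1*(-85))/3)/(-41025) = 17945*(1/3580) + (-12 + 2*√15*√85/3)*(-1/41025) = 3589/716 + (-12 + 10*√51/3)*(-1/41025) = 3589/716 + (4/13675 - 2*√51/24615) = 49082439/9791300 - 2*√51/24615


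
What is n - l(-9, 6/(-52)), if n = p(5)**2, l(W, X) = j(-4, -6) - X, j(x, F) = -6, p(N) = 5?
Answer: 803/26 ≈ 30.885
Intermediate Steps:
l(W, X) = -6 - X
n = 25 (n = 5**2 = 25)
n - l(-9, 6/(-52)) = 25 - (-6 - 6/(-52)) = 25 - (-6 - 6*(-1)/52) = 25 - (-6 - 1*(-3/26)) = 25 - (-6 + 3/26) = 25 - 1*(-153/26) = 25 + 153/26 = 803/26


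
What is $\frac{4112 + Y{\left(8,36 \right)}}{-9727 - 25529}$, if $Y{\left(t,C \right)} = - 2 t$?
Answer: $- \frac{512}{4407} \approx -0.11618$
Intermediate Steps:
$\frac{4112 + Y{\left(8,36 \right)}}{-9727 - 25529} = \frac{4112 - 16}{-9727 - 25529} = \frac{4112 - 16}{-35256} = 4096 \left(- \frac{1}{35256}\right) = - \frac{512}{4407}$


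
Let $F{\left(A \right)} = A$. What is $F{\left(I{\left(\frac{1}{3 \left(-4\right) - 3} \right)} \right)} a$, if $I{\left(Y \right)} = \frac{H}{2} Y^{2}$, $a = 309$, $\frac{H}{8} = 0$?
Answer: $0$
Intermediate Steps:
$H = 0$ ($H = 8 \cdot 0 = 0$)
$I{\left(Y \right)} = 0$ ($I{\left(Y \right)} = \frac{0}{2} Y^{2} = 0 \cdot \frac{1}{2} Y^{2} = 0 Y^{2} = 0$)
$F{\left(I{\left(\frac{1}{3 \left(-4\right) - 3} \right)} \right)} a = 0 \cdot 309 = 0$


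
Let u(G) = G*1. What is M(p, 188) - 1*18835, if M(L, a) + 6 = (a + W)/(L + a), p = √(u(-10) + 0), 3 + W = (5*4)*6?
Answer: (-18841*√10 + 3541803*I)/(√10 - 188*I) ≈ -18839.0 - 0.027281*I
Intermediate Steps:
u(G) = G
W = 117 (W = -3 + (5*4)*6 = -3 + 20*6 = -3 + 120 = 117)
p = I*√10 (p = √(-10 + 0) = √(-10) = I*√10 ≈ 3.1623*I)
M(L, a) = -6 + (117 + a)/(L + a) (M(L, a) = -6 + (a + 117)/(L + a) = -6 + (117 + a)/(L + a))
M(p, 188) - 1*18835 = (117 - 6*I*√10 - 5*188)/(I*√10 + 188) - 1*18835 = (117 - 6*I*√10 - 940)/(188 + I*√10) - 18835 = (-823 - 6*I*√10)/(188 + I*√10) - 18835 = -18835 + (-823 - 6*I*√10)/(188 + I*√10)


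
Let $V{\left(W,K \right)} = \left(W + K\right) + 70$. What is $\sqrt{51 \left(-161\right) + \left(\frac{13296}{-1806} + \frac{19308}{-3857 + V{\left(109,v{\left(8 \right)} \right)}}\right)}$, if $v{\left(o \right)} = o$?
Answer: $\frac{i \sqrt{2508813219539165}}{552335} \approx 90.684 i$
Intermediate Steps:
$V{\left(W,K \right)} = 70 + K + W$ ($V{\left(W,K \right)} = \left(K + W\right) + 70 = 70 + K + W$)
$\sqrt{51 \left(-161\right) + \left(\frac{13296}{-1806} + \frac{19308}{-3857 + V{\left(109,v{\left(8 \right)} \right)}}\right)} = \sqrt{51 \left(-161\right) + \left(\frac{13296}{-1806} + \frac{19308}{-3857 + \left(70 + 8 + 109\right)}\right)} = \sqrt{-8211 + \left(13296 \left(- \frac{1}{1806}\right) + \frac{19308}{-3857 + 187}\right)} = \sqrt{-8211 - \left(\frac{2216}{301} - \frac{19308}{-3670}\right)} = \sqrt{-8211 + \left(- \frac{2216}{301} + 19308 \left(- \frac{1}{3670}\right)\right)} = \sqrt{-8211 - \frac{6972214}{552335}} = \sqrt{- \frac{4542194899}{552335}} = \frac{i \sqrt{2508813219539165}}{552335}$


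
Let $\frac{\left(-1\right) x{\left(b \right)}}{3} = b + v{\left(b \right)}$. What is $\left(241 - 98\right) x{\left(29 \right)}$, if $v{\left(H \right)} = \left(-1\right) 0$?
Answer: $-12441$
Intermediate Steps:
$v{\left(H \right)} = 0$
$x{\left(b \right)} = - 3 b$ ($x{\left(b \right)} = - 3 \left(b + 0\right) = - 3 b$)
$\left(241 - 98\right) x{\left(29 \right)} = \left(241 - 98\right) \left(\left(-3\right) 29\right) = 143 \left(-87\right) = -12441$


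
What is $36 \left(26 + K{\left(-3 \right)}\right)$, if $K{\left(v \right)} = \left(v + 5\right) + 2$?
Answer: $1080$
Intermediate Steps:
$K{\left(v \right)} = 7 + v$ ($K{\left(v \right)} = \left(5 + v\right) + 2 = 7 + v$)
$36 \left(26 + K{\left(-3 \right)}\right) = 36 \left(26 + \left(7 - 3\right)\right) = 36 \left(26 + 4\right) = 36 \cdot 30 = 1080$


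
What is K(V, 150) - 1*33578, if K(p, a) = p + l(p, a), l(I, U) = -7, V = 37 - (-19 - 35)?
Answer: -33494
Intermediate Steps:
V = 91 (V = 37 - 1*(-54) = 37 + 54 = 91)
K(p, a) = -7 + p (K(p, a) = p - 7 = -7 + p)
K(V, 150) - 1*33578 = (-7 + 91) - 1*33578 = 84 - 33578 = -33494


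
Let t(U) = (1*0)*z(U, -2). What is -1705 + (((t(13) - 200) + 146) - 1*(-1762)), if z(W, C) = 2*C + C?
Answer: 3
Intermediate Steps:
z(W, C) = 3*C
t(U) = 0 (t(U) = (1*0)*(3*(-2)) = 0*(-6) = 0)
-1705 + (((t(13) - 200) + 146) - 1*(-1762)) = -1705 + (((0 - 200) + 146) - 1*(-1762)) = -1705 + ((-200 + 146) + 1762) = -1705 + (-54 + 1762) = -1705 + 1708 = 3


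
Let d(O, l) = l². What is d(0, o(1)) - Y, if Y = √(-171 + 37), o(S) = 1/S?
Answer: 1 - I*√134 ≈ 1.0 - 11.576*I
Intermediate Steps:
Y = I*√134 (Y = √(-134) = I*√134 ≈ 11.576*I)
d(0, o(1)) - Y = (1/1)² - I*√134 = 1² - I*√134 = 1 - I*√134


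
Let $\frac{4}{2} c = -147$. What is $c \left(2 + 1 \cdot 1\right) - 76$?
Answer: $- \frac{593}{2} \approx -296.5$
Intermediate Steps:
$c = - \frac{147}{2}$ ($c = \frac{1}{2} \left(-147\right) = - \frac{147}{2} \approx -73.5$)
$c \left(2 + 1 \cdot 1\right) - 76 = - \frac{147 \left(2 + 1 \cdot 1\right)}{2} - 76 = - \frac{147 \left(2 + 1\right)}{2} - 76 = \left(- \frac{147}{2}\right) 3 - 76 = - \frac{441}{2} - 76 = - \frac{593}{2}$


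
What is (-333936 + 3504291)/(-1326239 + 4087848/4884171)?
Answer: -1720506216745/719730441669 ≈ -2.3905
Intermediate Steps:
(-333936 + 3504291)/(-1326239 + 4087848/4884171) = 3170355/(-1326239 + 4087848*(1/4884171)) = 3170355/(-1326239 + 1362616/1628057) = 3170355/(-2159191325007/1628057) = 3170355*(-1628057/2159191325007) = -1720506216745/719730441669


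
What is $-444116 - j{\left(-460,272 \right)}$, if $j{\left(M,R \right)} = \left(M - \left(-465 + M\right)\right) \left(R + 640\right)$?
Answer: $-868196$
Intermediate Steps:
$j{\left(M,R \right)} = 297600 + 465 R$ ($j{\left(M,R \right)} = 465 \left(640 + R\right) = 297600 + 465 R$)
$-444116 - j{\left(-460,272 \right)} = -444116 - \left(297600 + 465 \cdot 272\right) = -444116 - \left(297600 + 126480\right) = -444116 - 424080 = -868196$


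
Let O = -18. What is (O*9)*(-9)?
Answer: 1458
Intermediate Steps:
(O*9)*(-9) = -18*9*(-9) = -162*(-9) = 1458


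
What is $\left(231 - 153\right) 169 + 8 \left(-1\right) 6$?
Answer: $13134$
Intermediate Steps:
$\left(231 - 153\right) 169 + 8 \left(-1\right) 6 = \left(231 - 153\right) 169 - 48 = 78 \cdot 169 - 48 = 13182 - 48 = 13134$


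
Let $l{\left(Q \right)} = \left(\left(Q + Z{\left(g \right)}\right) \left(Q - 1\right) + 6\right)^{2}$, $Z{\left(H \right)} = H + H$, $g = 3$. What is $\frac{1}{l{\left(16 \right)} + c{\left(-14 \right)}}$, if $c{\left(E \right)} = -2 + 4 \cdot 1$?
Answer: $\frac{1}{112898} \approx 8.8575 \cdot 10^{-6}$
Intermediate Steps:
$Z{\left(H \right)} = 2 H$
$c{\left(E \right)} = 2$ ($c{\left(E \right)} = -2 + 4 = 2$)
$l{\left(Q \right)} = \left(6 + \left(-1 + Q\right) \left(6 + Q\right)\right)^{2}$ ($l{\left(Q \right)} = \left(\left(Q + 2 \cdot 3\right) \left(Q - 1\right) + 6\right)^{2} = \left(\left(Q + 6\right) \left(-1 + Q\right) + 6\right)^{2} = \left(\left(6 + Q\right) \left(-1 + Q\right) + 6\right)^{2} = \left(\left(-1 + Q\right) \left(6 + Q\right) + 6\right)^{2} = \left(6 + \left(-1 + Q\right) \left(6 + Q\right)\right)^{2}$)
$\frac{1}{l{\left(16 \right)} + c{\left(-14 \right)}} = \frac{1}{16^{2} \left(5 + 16\right)^{2} + 2} = \frac{1}{256 \cdot 21^{2} + 2} = \frac{1}{256 \cdot 441 + 2} = \frac{1}{112896 + 2} = \frac{1}{112898}$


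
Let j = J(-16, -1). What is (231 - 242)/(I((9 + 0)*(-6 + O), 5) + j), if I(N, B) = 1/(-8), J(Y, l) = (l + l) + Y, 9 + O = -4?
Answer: 88/145 ≈ 0.60690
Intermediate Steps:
O = -13 (O = -9 - 4 = -13)
J(Y, l) = Y + 2*l (J(Y, l) = 2*l + Y = Y + 2*l)
j = -18 (j = -16 + 2*(-1) = -16 - 2 = -18)
I(N, B) = -⅛
(231 - 242)/(I((9 + 0)*(-6 + O), 5) + j) = (231 - 242)/(-⅛ - 18) = -11/(-145/8) = -11*(-8/145) = 88/145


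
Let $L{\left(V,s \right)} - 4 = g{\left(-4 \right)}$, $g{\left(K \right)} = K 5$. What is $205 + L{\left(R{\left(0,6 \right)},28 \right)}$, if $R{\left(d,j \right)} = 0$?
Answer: $189$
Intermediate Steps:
$g{\left(K \right)} = 5 K$
$L{\left(V,s \right)} = -16$ ($L{\left(V,s \right)} = 4 + 5 \left(-4\right) = 4 - 20 = -16$)
$205 + L{\left(R{\left(0,6 \right)},28 \right)} = 205 - 16 = 189$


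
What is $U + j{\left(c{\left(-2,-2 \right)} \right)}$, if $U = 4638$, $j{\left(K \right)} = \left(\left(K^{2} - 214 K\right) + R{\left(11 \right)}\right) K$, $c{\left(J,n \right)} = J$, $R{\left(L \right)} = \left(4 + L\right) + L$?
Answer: $3722$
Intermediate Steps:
$R{\left(L \right)} = 4 + 2 L$
$j{\left(K \right)} = K \left(26 + K^{2} - 214 K\right)$ ($j{\left(K \right)} = \left(\left(K^{2} - 214 K\right) + \left(4 + 2 \cdot 11\right)\right) K = \left(\left(K^{2} - 214 K\right) + \left(4 + 22\right)\right) K = \left(\left(K^{2} - 214 K\right) + 26\right) K = \left(26 + K^{2} - 214 K\right) K = K \left(26 + K^{2} - 214 K\right)$)
$U + j{\left(c{\left(-2,-2 \right)} \right)} = 4638 - 2 \left(26 + \left(-2\right)^{2} - -428\right) = 4638 - 2 \left(26 + 4 + 428\right) = 4638 - 916 = 3722$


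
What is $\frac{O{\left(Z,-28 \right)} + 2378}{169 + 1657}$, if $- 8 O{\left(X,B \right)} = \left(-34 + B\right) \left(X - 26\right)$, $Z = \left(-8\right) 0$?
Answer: $\frac{4353}{3652} \approx 1.1919$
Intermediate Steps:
$Z = 0$
$O{\left(X,B \right)} = - \frac{\left(-34 + B\right) \left(-26 + X\right)}{8}$ ($O{\left(X,B \right)} = - \frac{\left(-34 + B\right) \left(X - 26\right)}{8} = - \frac{\left(-34 + B\right) \left(-26 + X\right)}{8}$)
$\frac{O{\left(Z,-28 \right)} + 2378}{169 + 1657} = \frac{\left(- \frac{221}{2} + \frac{13}{4} \left(-28\right) + \frac{17}{4} \cdot 0 - \left(- \frac{7}{2}\right) 0\right) + 2378}{169 + 1657} = \frac{\left(- \frac{221}{2} - 91 + 0 + 0\right) + 2378}{1826} = \left(- \frac{403}{2} + 2378\right) \frac{1}{1826} = \frac{4353}{2} \cdot \frac{1}{1826} = \frac{4353}{3652}$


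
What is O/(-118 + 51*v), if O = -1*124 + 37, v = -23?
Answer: 87/1291 ≈ 0.067390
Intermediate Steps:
O = -87 (O = -124 + 37 = -87)
O/(-118 + 51*v) = -87/(-118 + 51*(-23)) = -87/(-118 - 1173) = -87/(-1291) = -87*(-1/1291) = 87/1291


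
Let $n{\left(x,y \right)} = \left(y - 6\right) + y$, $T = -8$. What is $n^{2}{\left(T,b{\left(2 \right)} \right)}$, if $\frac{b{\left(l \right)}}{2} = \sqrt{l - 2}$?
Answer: $36$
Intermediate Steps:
$b{\left(l \right)} = 2 \sqrt{-2 + l}$ ($b{\left(l \right)} = 2 \sqrt{l - 2} = 2 \sqrt{-2 + l}$)
$n{\left(x,y \right)} = -6 + 2 y$ ($n{\left(x,y \right)} = \left(-6 + y\right) + y = -6 + 2 y$)
$n^{2}{\left(T,b{\left(2 \right)} \right)} = \left(-6 + 2 \cdot 2 \sqrt{-2 + 2}\right)^{2} = \left(-6 + 2 \cdot 2 \sqrt{0}\right)^{2} = \left(-6 + 2 \cdot 2 \cdot 0\right)^{2} = \left(-6 + 2 \cdot 0\right)^{2} = \left(-6 + 0\right)^{2} = \left(-6\right)^{2} = 36$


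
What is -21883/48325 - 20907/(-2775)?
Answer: 12661406/1788025 ≈ 7.0812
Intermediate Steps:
-21883/48325 - 20907/(-2775) = -21883*1/48325 - 20907*(-1/2775) = -21883/48325 + 6969/925 = 12661406/1788025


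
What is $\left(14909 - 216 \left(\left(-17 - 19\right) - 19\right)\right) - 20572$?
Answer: $6217$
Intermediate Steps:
$\left(14909 - 216 \left(\left(-17 - 19\right) - 19\right)\right) - 20572 = \left(14909 - 216 \left(-36 - 19\right)\right) - 20572 = \left(14909 - 216 \left(-55\right)\right) - 20572 = \left(14909 - -11880\right) - 20572 = \left(14909 + 11880\right) - 20572 = 26789 - 20572 = 6217$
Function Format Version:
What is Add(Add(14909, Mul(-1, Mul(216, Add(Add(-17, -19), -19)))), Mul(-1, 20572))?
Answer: 6217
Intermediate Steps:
Add(Add(14909, Mul(-1, Mul(216, Add(Add(-17, -19), -19)))), Mul(-1, 20572)) = Add(Add(14909, Mul(-1, Mul(216, Add(-36, -19)))), -20572) = Add(Add(14909, Mul(-1, Mul(216, -55))), -20572) = Add(Add(14909, Mul(-1, -11880)), -20572) = Add(Add(14909, 11880), -20572) = Add(26789, -20572) = 6217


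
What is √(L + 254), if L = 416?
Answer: √670 ≈ 25.884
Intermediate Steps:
√(L + 254) = √(416 + 254) = √670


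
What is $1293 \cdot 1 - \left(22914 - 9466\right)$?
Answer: $-12155$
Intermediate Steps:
$1293 \cdot 1 - \left(22914 - 9466\right) = 1293 - \left(22914 - 9466\right) = 1293 - 13448 = -12155$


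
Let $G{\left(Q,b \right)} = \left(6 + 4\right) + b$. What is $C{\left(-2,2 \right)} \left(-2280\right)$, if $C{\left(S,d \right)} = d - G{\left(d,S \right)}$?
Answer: $13680$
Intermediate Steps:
$G{\left(Q,b \right)} = 10 + b$
$C{\left(S,d \right)} = -10 + d - S$ ($C{\left(S,d \right)} = d - \left(10 + S\right) = -10 + d - S$)
$C{\left(-2,2 \right)} \left(-2280\right) = \left(-10 + 2 - -2\right) \left(-2280\right) = \left(-10 + 2 + 2\right) \left(-2280\right) = \left(-6\right) \left(-2280\right) = 13680$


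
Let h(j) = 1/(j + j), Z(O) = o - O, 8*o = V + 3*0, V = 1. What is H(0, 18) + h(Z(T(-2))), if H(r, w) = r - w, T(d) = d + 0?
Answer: -302/17 ≈ -17.765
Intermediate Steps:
T(d) = d
o = 1/8 (o = (1 + 3*0)/8 = (1 + 0)/8 = (1/8)*1 = 1/8 ≈ 0.12500)
Z(O) = 1/8 - O
h(j) = 1/(2*j)
H(0, 18) + h(Z(T(-2))) = (0 - 1*18) + 1/(2*(1/8 - 1*(-2))) = (0 - 18) + 1/(2*(1/8 + 2)) = -18 + 1/(2*(17/8)) = -18 + (1/2)*(8/17) = -18 + 4/17 = -302/17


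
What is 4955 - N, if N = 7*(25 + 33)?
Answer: 4549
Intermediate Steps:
N = 406 (N = 7*58 = 406)
4955 - N = 4955 - 1*406 = 4955 - 406 = 4549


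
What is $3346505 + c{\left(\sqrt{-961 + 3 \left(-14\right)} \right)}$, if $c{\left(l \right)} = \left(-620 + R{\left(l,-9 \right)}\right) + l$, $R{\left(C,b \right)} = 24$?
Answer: $3345909 + i \sqrt{1003} \approx 3.3459 \cdot 10^{6} + 31.67 i$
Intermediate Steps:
$c{\left(l \right)} = -596 + l$ ($c{\left(l \right)} = \left(-620 + 24\right) + l = -596 + l$)
$3346505 + c{\left(\sqrt{-961 + 3 \left(-14\right)} \right)} = 3346505 - \left(596 - \sqrt{-961 + 3 \left(-14\right)}\right) = 3346505 - \left(596 - \sqrt{-961 - 42}\right) = 3346505 - \left(596 - \sqrt{-1003}\right) = 3346505 - \left(596 - i \sqrt{1003}\right) = 3345909 + i \sqrt{1003}$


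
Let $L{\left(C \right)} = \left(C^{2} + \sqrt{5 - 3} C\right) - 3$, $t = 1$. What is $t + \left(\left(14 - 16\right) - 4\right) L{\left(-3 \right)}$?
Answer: $-35 + 18 \sqrt{2} \approx -9.5442$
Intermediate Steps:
$L{\left(C \right)} = -3 + C^{2} + C \sqrt{2}$ ($L{\left(C \right)} = \left(C^{2} + \sqrt{2} C\right) - 3 = \left(C^{2} + C \sqrt{2}\right) - 3 = -3 + C^{2} + C \sqrt{2}$)
$t + \left(\left(14 - 16\right) - 4\right) L{\left(-3 \right)} = 1 + \left(\left(14 - 16\right) - 4\right) \left(-3 + \left(-3\right)^{2} - 3 \sqrt{2}\right) = 1 + \left(-2 - 4\right) \left(-3 + 9 - 3 \sqrt{2}\right) = 1 - 6 \left(6 - 3 \sqrt{2}\right) = 1 - \left(36 - 18 \sqrt{2}\right) = -35 + 18 \sqrt{2}$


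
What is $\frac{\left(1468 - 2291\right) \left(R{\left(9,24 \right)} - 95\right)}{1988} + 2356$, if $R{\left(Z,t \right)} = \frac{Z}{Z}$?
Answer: $\frac{2380545}{994} \approx 2394.9$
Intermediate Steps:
$R{\left(Z,t \right)} = 1$
$\frac{\left(1468 - 2291\right) \left(R{\left(9,24 \right)} - 95\right)}{1988} + 2356 = \frac{\left(1468 - 2291\right) \left(1 - 95\right)}{1988} + 2356 = \left(-823\right) \left(-94\right) \frac{1}{1988} + 2356 = 77362 \cdot \frac{1}{1988} + 2356 = \frac{38681}{994} + 2356 = \frac{2380545}{994}$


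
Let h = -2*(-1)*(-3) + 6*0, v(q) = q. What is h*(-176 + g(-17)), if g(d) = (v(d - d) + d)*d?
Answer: -678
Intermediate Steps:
h = -6 (h = 2*(-3) + 0 = -6 + 0 = -6)
g(d) = d**2 (g(d) = ((d - d) + d)*d = (0 + d)*d = d*d = d**2)
h*(-176 + g(-17)) = -6*(-176 + (-17)**2) = -6*(-176 + 289) = -6*113 = -678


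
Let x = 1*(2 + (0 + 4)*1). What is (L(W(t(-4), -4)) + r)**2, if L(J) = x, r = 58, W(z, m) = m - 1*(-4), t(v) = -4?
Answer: 4096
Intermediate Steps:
W(z, m) = 4 + m (W(z, m) = m + 4 = 4 + m)
x = 6 (x = 1*(2 + 4*1) = 1*(2 + 4) = 1*6 = 6)
L(J) = 6
(L(W(t(-4), -4)) + r)**2 = (6 + 58)**2 = 64**2 = 4096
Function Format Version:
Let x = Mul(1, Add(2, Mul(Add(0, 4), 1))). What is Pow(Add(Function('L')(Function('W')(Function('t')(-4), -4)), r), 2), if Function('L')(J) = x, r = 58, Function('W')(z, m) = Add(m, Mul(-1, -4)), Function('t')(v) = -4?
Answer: 4096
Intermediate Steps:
Function('W')(z, m) = Add(4, m) (Function('W')(z, m) = Add(m, 4) = Add(4, m))
x = 6 (x = Mul(1, Add(2, Mul(4, 1))) = Mul(1, Add(2, 4)) = Mul(1, 6) = 6)
Function('L')(J) = 6
Pow(Add(Function('L')(Function('W')(Function('t')(-4), -4)), r), 2) = Pow(Add(6, 58), 2) = Pow(64, 2) = 4096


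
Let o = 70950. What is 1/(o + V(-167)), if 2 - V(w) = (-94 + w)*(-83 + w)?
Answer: 1/5702 ≈ 0.00017538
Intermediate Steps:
V(w) = 2 - (-94 + w)*(-83 + w)
1/(o + V(-167)) = 1/(70950 + (-7800 - 1*(-167)**2 + 177*(-167))) = 1/(70950 + (-7800 - 1*27889 - 29559)) = 1/(70950 + (-7800 - 27889 - 29559)) = 1/(70950 - 65248) = 1/5702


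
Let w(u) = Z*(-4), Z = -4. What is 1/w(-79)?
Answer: 1/16 ≈ 0.062500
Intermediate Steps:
w(u) = 16 (w(u) = -4*(-4) = 16)
1/w(-79) = 1/16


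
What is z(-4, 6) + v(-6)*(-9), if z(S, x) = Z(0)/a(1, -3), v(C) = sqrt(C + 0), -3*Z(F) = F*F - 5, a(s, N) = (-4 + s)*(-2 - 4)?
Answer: 5/54 - 9*I*sqrt(6) ≈ 0.092593 - 22.045*I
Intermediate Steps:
a(s, N) = 24 - 6*s (a(s, N) = (-4 + s)*(-6) = 24 - 6*s)
Z(F) = 5/3 - F**2/3 (Z(F) = -(F*F - 5)/3 = -(F**2 - 5)/3 = -(-5 + F**2)/3 = 5/3 - F**2/3)
v(C) = sqrt(C)
z(S, x) = 5/54 (z(S, x) = (5/3 - 1/3*0**2)/(24 - 6*1) = (5/3 - 1/3*0)/(24 - 6) = (5/3 + 0)/18 = (5/3)*(1/18) = 5/54)
z(-4, 6) + v(-6)*(-9) = 5/54 + sqrt(-6)*(-9) = 5/54 + (I*sqrt(6))*(-9) = 5/54 - 9*I*sqrt(6)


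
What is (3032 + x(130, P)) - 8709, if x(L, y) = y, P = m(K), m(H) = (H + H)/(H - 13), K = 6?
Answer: -39751/7 ≈ -5678.7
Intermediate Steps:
m(H) = 2*H/(-13 + H) (m(H) = (2*H)/(-13 + H) = 2*H/(-13 + H))
P = -12/7 (P = 2*6/(-13 + 6) = 2*6/(-7) = 2*6*(-1/7) = -12/7 ≈ -1.7143)
(3032 + x(130, P)) - 8709 = (3032 - 12/7) - 8709 = 21212/7 - 8709 = -39751/7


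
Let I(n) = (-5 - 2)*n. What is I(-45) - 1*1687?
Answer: -1372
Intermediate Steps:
I(n) = -7*n
I(-45) - 1*1687 = -7*(-45) - 1*1687 = 315 - 1687 = -1372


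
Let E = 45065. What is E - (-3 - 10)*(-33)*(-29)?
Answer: 57506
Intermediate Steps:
E - (-3 - 10)*(-33)*(-29) = 45065 - (-3 - 10)*(-33)*(-29) = 45065 - (-13*(-33))*(-29) = 45065 - 429*(-29) = 45065 - 1*(-12441) = 45065 + 12441 = 57506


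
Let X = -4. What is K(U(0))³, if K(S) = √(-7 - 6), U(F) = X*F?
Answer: -13*I*√13 ≈ -46.872*I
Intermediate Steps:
U(F) = -4*F
K(S) = I*√13 (K(S) = √(-13) = I*√13)
K(U(0))³ = (I*√13)³ = -13*I*√13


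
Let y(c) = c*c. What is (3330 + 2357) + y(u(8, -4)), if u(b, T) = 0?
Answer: 5687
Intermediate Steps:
y(c) = c**2
(3330 + 2357) + y(u(8, -4)) = (3330 + 2357) + 0**2 = 5687 + 0 = 5687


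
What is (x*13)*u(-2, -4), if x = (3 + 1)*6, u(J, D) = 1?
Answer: 312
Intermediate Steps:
x = 24 (x = 4*6 = 24)
(x*13)*u(-2, -4) = (24*13)*1 = 312*1 = 312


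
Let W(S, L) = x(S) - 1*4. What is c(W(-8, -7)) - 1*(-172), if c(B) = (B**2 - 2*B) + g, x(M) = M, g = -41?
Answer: 299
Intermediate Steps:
W(S, L) = -4 + S (W(S, L) = S - 1*4 = S - 4 = -4 + S)
c(B) = -41 + B**2 - 2*B (c(B) = (B**2 - 2*B) - 41 = -41 + B**2 - 2*B)
c(W(-8, -7)) - 1*(-172) = (-41 + (-4 - 8)**2 - 2*(-4 - 8)) - 1*(-172) = (-41 + (-12)**2 - 2*(-12)) + 172 = (-41 + 144 + 24) + 172 = 127 + 172 = 299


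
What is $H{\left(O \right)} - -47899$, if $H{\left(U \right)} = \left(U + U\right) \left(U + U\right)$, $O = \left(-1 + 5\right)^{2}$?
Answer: $48923$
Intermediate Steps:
$O = 16$ ($O = 4^{2} = 16$)
$H{\left(U \right)} = 4 U^{2}$ ($H{\left(U \right)} = 2 U 2 U = 4 U^{2}$)
$H{\left(O \right)} - -47899 = 4 \cdot 16^{2} - -47899 = 4 \cdot 256 + 47899 = 1024 + 47899 = 48923$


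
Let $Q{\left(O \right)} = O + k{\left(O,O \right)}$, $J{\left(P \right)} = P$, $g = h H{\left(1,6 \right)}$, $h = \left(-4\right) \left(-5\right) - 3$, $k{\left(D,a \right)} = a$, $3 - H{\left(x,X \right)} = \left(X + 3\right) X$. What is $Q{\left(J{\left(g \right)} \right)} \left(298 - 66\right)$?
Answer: $-402288$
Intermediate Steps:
$H{\left(x,X \right)} = 3 - X \left(3 + X\right)$ ($H{\left(x,X \right)} = 3 - \left(X + 3\right) X = 3 - \left(3 + X\right) X = 3 - X \left(3 + X\right)$)
$h = 17$ ($h = 20 - 3 = 17$)
$g = -867$ ($g = 17 \left(3 - 6^{2} - 18\right) = 17 \left(3 - 36 - 18\right) = 17 \left(-51\right) = -867$)
$Q{\left(O \right)} = 2 O$ ($Q{\left(O \right)} = O + O = 2 O$)
$Q{\left(J{\left(g \right)} \right)} \left(298 - 66\right) = 2 \left(-867\right) \left(298 - 66\right) = \left(-1734\right) 232 = -402288$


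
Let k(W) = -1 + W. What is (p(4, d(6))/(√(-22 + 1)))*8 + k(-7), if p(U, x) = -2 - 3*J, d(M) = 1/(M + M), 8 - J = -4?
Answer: -8 + 304*I*√21/21 ≈ -8.0 + 66.338*I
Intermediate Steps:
J = 12 (J = 8 - 1*(-4) = 8 + 4 = 12)
d(M) = 1/(2*M)
p(U, x) = -38 (p(U, x) = -2 - 3*12 = -2 - 36 = -38)
(p(4, d(6))/(√(-22 + 1)))*8 + k(-7) = -38/√(-22 + 1)*8 + (-1 - 7) = -38*(-I*√21/21)*8 - 8 = -(-38)*I*√21/21*8 - 8 = (38*I*√21/21)*8 - 8 = 304*I*√21/21 - 8 = -8 + 304*I*√21/21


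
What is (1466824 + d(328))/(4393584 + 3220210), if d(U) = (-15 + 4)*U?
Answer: 731608/3806897 ≈ 0.19218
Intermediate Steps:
d(U) = -11*U
(1466824 + d(328))/(4393584 + 3220210) = (1466824 - 11*328)/(4393584 + 3220210) = (1466824 - 3608)/7613794 = 1463216*(1/7613794) = 731608/3806897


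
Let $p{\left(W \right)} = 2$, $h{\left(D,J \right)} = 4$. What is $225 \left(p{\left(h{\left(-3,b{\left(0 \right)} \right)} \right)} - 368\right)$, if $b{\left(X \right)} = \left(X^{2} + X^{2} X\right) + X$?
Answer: $-82350$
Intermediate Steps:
$b{\left(X \right)} = X + X^{2} + X^{3}$ ($b{\left(X \right)} = \left(X^{2} + X^{3}\right) + X = X + X^{2} + X^{3}$)
$225 \left(p{\left(h{\left(-3,b{\left(0 \right)} \right)} \right)} - 368\right) = 225 \left(2 - 368\right) = 225 \left(-366\right) = -82350$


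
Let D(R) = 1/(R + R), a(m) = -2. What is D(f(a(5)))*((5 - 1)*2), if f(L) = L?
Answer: -2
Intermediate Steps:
D(R) = 1/(2*R)
D(f(a(5)))*((5 - 1)*2) = ((1/2)/(-2))*((5 - 1)*2) = ((1/2)*(-1/2))*(4*2) = -1/4*8 = -2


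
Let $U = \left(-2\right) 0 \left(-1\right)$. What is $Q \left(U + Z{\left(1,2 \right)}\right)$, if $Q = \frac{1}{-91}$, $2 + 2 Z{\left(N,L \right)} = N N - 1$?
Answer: $\frac{1}{91} \approx 0.010989$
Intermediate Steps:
$Z{\left(N,L \right)} = - \frac{3}{2} + \frac{N^{2}}{2}$ ($Z{\left(N,L \right)} = -1 + \frac{N N - 1}{2} = -1 + \frac{N^{2} - 1}{2} = -1 + \frac{-1 + N^{2}}{2} = -1 + \left(- \frac{1}{2} + \frac{N^{2}}{2}\right) = - \frac{3}{2} + \frac{N^{2}}{2}$)
$Q = - \frac{1}{91} \approx -0.010989$
$U = 0$ ($U = 0 \left(-1\right) = 0$)
$Q \left(U + Z{\left(1,2 \right)}\right) = - \frac{0 - \left(\frac{3}{2} - \frac{1^{2}}{2}\right)}{91} = - \frac{0 + \left(- \frac{3}{2} + \frac{1}{2} \cdot 1\right)}{91} = - \frac{0 + \left(- \frac{3}{2} + \frac{1}{2}\right)}{91} = - \frac{0 - 1}{91} = \left(- \frac{1}{91}\right) \left(-1\right) = \frac{1}{91}$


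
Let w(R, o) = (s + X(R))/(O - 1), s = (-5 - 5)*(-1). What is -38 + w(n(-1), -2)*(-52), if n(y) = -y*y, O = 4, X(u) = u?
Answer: -194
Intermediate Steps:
s = 10 (s = -10*(-1) = 10)
n(y) = -y²
w(R, o) = 10/3 + R/3 (w(R, o) = (10 + R)/(4 - 1) = (10 + R)/3 = (10 + R)*(⅓) = 10/3 + R/3)
-38 + w(n(-1), -2)*(-52) = -38 + (10/3 + (-1*(-1)²)/3)*(-52) = -38 + (10/3 + (-1*1)/3)*(-52) = -38 + (10/3 + (⅓)*(-1))*(-52) = -38 + (10/3 - ⅓)*(-52) = -38 + 3*(-52) = -38 - 156 = -194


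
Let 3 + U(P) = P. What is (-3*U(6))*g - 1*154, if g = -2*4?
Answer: -82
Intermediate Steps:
U(P) = -3 + P
g = -8
(-3*U(6))*g - 1*154 = -3*(-3 + 6)*(-8) - 1*154 = -3*3*(-8) - 154 = -9*(-8) - 154 = 72 - 154 = -82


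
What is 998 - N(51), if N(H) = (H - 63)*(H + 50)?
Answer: 2210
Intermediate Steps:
N(H) = (-63 + H)*(50 + H)
998 - N(51) = 998 - (-3150 + 51² - 13*51) = 998 - (-3150 + 2601 - 663) = 998 - 1*(-1212) = 998 + 1212 = 2210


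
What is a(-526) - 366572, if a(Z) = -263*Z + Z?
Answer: -228760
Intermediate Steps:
a(Z) = -262*Z
a(-526) - 366572 = -262*(-526) - 366572 = 137812 - 366572 = -228760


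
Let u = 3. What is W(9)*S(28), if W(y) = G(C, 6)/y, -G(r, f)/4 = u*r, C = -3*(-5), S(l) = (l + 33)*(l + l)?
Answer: -68320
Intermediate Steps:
S(l) = 2*l*(33 + l) (S(l) = (33 + l)*(2*l) = 2*l*(33 + l))
C = 15
G(r, f) = -12*r
W(y) = -180/y (W(y) = (-12*15)/y = -180/y)
W(9)*S(28) = (-180/9)*(2*28*(33 + 28)) = (-180*⅑)*(2*28*61) = -20*3416 = -68320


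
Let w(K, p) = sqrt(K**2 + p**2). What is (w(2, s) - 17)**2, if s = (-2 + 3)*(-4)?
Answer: 309 - 68*sqrt(5) ≈ 156.95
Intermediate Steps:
s = -4 (s = 1*(-4) = -4)
(w(2, s) - 17)**2 = (sqrt(2**2 + (-4)**2) - 17)**2 = (sqrt(4 + 16) - 17)**2 = (sqrt(20) - 17)**2 = (2*sqrt(5) - 17)**2 = (-17 + 2*sqrt(5))**2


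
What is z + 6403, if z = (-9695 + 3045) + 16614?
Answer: 16367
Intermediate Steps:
z = 9964 (z = -6650 + 16614 = 9964)
z + 6403 = 9964 + 6403 = 16367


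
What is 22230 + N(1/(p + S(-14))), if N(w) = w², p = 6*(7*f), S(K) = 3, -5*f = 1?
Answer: 16205695/729 ≈ 22230.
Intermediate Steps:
f = -⅕ (f = -⅕*1 = -⅕ ≈ -0.20000)
p = -42/5 (p = 6*(7*(-⅕)) = 6*(-7/5) = -42/5 ≈ -8.4000)
22230 + N(1/(p + S(-14))) = 22230 + (1/(-42/5 + 3))² = 22230 + (1/(-27/5))² = 22230 + (-5/27)² = 22230 + 25/729 = 16205695/729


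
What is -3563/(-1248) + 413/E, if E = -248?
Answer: 46025/38688 ≈ 1.1896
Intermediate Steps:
-3563/(-1248) + 413/E = -3563/(-1248) + 413/(-248) = -3563*(-1/1248) + 413*(-1/248) = 3563/1248 - 413/248 = 46025/38688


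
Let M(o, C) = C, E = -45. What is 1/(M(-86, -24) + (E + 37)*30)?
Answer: -1/264 ≈ -0.0037879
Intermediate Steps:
1/(M(-86, -24) + (E + 37)*30) = 1/(-24 + (-45 + 37)*30) = 1/(-24 - 8*30) = 1/(-24 - 240) = 1/(-264) = -1/264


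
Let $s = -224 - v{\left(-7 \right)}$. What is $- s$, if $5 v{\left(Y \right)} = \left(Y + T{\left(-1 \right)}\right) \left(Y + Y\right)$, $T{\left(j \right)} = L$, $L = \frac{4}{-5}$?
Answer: $\frac{6146}{25} \approx 245.84$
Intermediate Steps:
$L = - \frac{4}{5}$ ($L = 4 \left(- \frac{1}{5}\right) = - \frac{4}{5} \approx -0.8$)
$T{\left(j \right)} = - \frac{4}{5}$
$v{\left(Y \right)} = \frac{2 Y \left(- \frac{4}{5} + Y\right)}{5}$ ($v{\left(Y \right)} = \frac{\left(Y - \frac{4}{5}\right) \left(Y + Y\right)}{5} = \frac{\left(- \frac{4}{5} + Y\right) 2 Y}{5} = \frac{2 Y \left(- \frac{4}{5} + Y\right)}{5}$)
$s = - \frac{6146}{25}$ ($s = -224 - \frac{2}{25} \left(-7\right) \left(-4 + 5 \left(-7\right)\right) = -224 - \frac{2}{25} \left(-7\right) \left(-4 - 35\right) = -224 - \frac{2}{25} \left(-7\right) \left(-39\right) = -224 - \frac{546}{25} = - \frac{6146}{25} \approx -245.84$)
$- s = \left(-1\right) \left(- \frac{6146}{25}\right) = \frac{6146}{25}$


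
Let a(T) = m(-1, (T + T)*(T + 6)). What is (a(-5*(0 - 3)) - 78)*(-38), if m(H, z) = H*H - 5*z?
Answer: 122626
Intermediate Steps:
m(H, z) = H**2 - 5*z
a(T) = 1 - 10*T*(6 + T) (a(T) = (-1)**2 - 5*(T + T)*(T + 6) = 1 - 5*2*T*(6 + T) = 1 - 10*T*(6 + T))
(a(-5*(0 - 3)) - 78)*(-38) = ((1 - 10*(-5*(0 - 3))*(6 - 5*(0 - 3))) - 78)*(-38) = ((1 - 10*(-5*(-3))*(6 - 5*(-3))) - 78)*(-38) = ((1 - 10*15*(6 + 15)) - 78)*(-38) = ((1 - 10*15*21) - 78)*(-38) = ((1 - 3150) - 78)*(-38) = (-3149 - 78)*(-38) = -3227*(-38) = 122626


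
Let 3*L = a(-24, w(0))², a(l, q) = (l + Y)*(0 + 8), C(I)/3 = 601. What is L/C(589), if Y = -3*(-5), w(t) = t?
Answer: 576/601 ≈ 0.95840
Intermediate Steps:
C(I) = 1803 (C(I) = 3*601 = 1803)
Y = 15
a(l, q) = 120 + 8*l (a(l, q) = (l + 15)*(0 + 8) = (15 + l)*8 = 120 + 8*l)
L = 1728 (L = (120 + 8*(-24))²/3 = (120 - 192)²/3 = (⅓)*(-72)² = (⅓)*5184 = 1728)
L/C(589) = 1728/1803 = 1728*(1/1803) = 576/601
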